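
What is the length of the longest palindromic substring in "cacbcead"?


Input: "cacbcead"
Checking substrings for palindromes:
  [0:3] "cac" (len 3) => palindrome
  [2:5] "cbc" (len 3) => palindrome
Longest palindromic substring: "cac" with length 3

3


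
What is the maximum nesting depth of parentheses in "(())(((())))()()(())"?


Input: "(())(((())))()()(())"
Tracking depth:
  Position 0 '(': depth becomes 1
  Position 1 '(': depth becomes 2
  Position 2 ')': depth becomes 1
  Position 3 ')': depth becomes 0
  Position 4 '(': depth becomes 1
  Position 5 '(': depth becomes 2
  Position 6 '(': depth becomes 3
  Position 7 '(': depth becomes 4
  Position 8 ')': depth becomes 3
  Position 9 ')': depth becomes 2
  Position 10 ')': depth becomes 1
  Position 11 ')': depth becomes 0
  Position 12 '(': depth becomes 1
  Position 13 ')': depth becomes 0
  Position 14 '(': depth becomes 1
  Position 15 ')': depth becomes 0
  Position 16 '(': depth becomes 1
  Position 17 '(': depth becomes 2
  Position 18 ')': depth becomes 1
  Position 19 ')': depth becomes 0
Maximum depth reached: 4

4


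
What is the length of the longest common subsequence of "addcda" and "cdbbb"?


LCS of "addcda" and "cdbbb"
DP table:
           c    d    b    b    b
      0    0    0    0    0    0
  a   0    0    0    0    0    0
  d   0    0    1    1    1    1
  d   0    0    1    1    1    1
  c   0    1    1    1    1    1
  d   0    1    2    2    2    2
  a   0    1    2    2    2    2
LCS length = dp[6][5] = 2

2


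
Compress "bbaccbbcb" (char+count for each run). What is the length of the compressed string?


Input: bbaccbbcb
Runs:
  'b' x 2 => "b2"
  'a' x 1 => "a1"
  'c' x 2 => "c2"
  'b' x 2 => "b2"
  'c' x 1 => "c1"
  'b' x 1 => "b1"
Compressed: "b2a1c2b2c1b1"
Compressed length: 12

12


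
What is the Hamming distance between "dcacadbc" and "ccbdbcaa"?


Comparing "dcacadbc" and "ccbdbcaa" position by position:
  Position 0: 'd' vs 'c' => differ
  Position 1: 'c' vs 'c' => same
  Position 2: 'a' vs 'b' => differ
  Position 3: 'c' vs 'd' => differ
  Position 4: 'a' vs 'b' => differ
  Position 5: 'd' vs 'c' => differ
  Position 6: 'b' vs 'a' => differ
  Position 7: 'c' vs 'a' => differ
Total differences (Hamming distance): 7

7


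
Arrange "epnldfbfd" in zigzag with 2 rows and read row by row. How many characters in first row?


Zigzag "epnldfbfd" into 2 rows:
Placing characters:
  'e' => row 0
  'p' => row 1
  'n' => row 0
  'l' => row 1
  'd' => row 0
  'f' => row 1
  'b' => row 0
  'f' => row 1
  'd' => row 0
Rows:
  Row 0: "endbd"
  Row 1: "plff"
First row length: 5

5


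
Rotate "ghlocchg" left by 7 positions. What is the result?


Input: "ghlocchg", rotate left by 7
First 7 characters: "ghlocch"
Remaining characters: "g"
Concatenate remaining + first: "g" + "ghlocch" = "gghlocch"

gghlocch


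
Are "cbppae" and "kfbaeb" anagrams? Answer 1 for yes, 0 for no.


Strings: "cbppae", "kfbaeb"
Sorted first:  abcepp
Sorted second: abbefk
Differ at position 2: 'c' vs 'b' => not anagrams

0


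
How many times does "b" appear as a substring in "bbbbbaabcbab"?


Searching for "b" in "bbbbbaabcbab"
Scanning each position:
  Position 0: "b" => MATCH
  Position 1: "b" => MATCH
  Position 2: "b" => MATCH
  Position 3: "b" => MATCH
  Position 4: "b" => MATCH
  Position 5: "a" => no
  Position 6: "a" => no
  Position 7: "b" => MATCH
  Position 8: "c" => no
  Position 9: "b" => MATCH
  Position 10: "a" => no
  Position 11: "b" => MATCH
Total occurrences: 8

8


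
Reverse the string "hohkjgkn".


Input: hohkjgkn
Reading characters right to left:
  Position 7: 'n'
  Position 6: 'k'
  Position 5: 'g'
  Position 4: 'j'
  Position 3: 'k'
  Position 2: 'h'
  Position 1: 'o'
  Position 0: 'h'
Reversed: nkgjkhoh

nkgjkhoh


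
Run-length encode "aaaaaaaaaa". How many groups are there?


Input: aaaaaaaaaa
Scanning for consecutive runs:
  Group 1: 'a' x 10 (positions 0-9)
Total groups: 1

1


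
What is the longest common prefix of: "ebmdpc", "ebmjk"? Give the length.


Words: ebmdpc, ebmjk
  Position 0: all 'e' => match
  Position 1: all 'b' => match
  Position 2: all 'm' => match
  Position 3: ('d', 'j') => mismatch, stop
LCP = "ebm" (length 3)

3


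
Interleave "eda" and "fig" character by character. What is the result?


Interleaving "eda" and "fig":
  Position 0: 'e' from first, 'f' from second => "ef"
  Position 1: 'd' from first, 'i' from second => "di"
  Position 2: 'a' from first, 'g' from second => "ag"
Result: efdiag

efdiag


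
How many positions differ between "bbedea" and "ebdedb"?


Comparing "bbedea" and "ebdedb" position by position:
  Position 0: 'b' vs 'e' => DIFFER
  Position 1: 'b' vs 'b' => same
  Position 2: 'e' vs 'd' => DIFFER
  Position 3: 'd' vs 'e' => DIFFER
  Position 4: 'e' vs 'd' => DIFFER
  Position 5: 'a' vs 'b' => DIFFER
Positions that differ: 5

5


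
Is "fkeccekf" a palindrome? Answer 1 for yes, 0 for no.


Input: fkeccekf
Reversed: fkeccekf
  Compare pos 0 ('f') with pos 7 ('f'): match
  Compare pos 1 ('k') with pos 6 ('k'): match
  Compare pos 2 ('e') with pos 5 ('e'): match
  Compare pos 3 ('c') with pos 4 ('c'): match
Result: palindrome

1


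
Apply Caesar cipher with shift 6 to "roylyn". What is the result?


Caesar cipher: shift "roylyn" by 6
  'r' (pos 17) + 6 = pos 23 = 'x'
  'o' (pos 14) + 6 = pos 20 = 'u'
  'y' (pos 24) + 6 = pos 4 = 'e'
  'l' (pos 11) + 6 = pos 17 = 'r'
  'y' (pos 24) + 6 = pos 4 = 'e'
  'n' (pos 13) + 6 = pos 19 = 't'
Result: xueret

xueret


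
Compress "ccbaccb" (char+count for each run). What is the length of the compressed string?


Input: ccbaccb
Runs:
  'c' x 2 => "c2"
  'b' x 1 => "b1"
  'a' x 1 => "a1"
  'c' x 2 => "c2"
  'b' x 1 => "b1"
Compressed: "c2b1a1c2b1"
Compressed length: 10

10


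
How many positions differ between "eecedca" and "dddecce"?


Comparing "eecedca" and "dddecce" position by position:
  Position 0: 'e' vs 'd' => DIFFER
  Position 1: 'e' vs 'd' => DIFFER
  Position 2: 'c' vs 'd' => DIFFER
  Position 3: 'e' vs 'e' => same
  Position 4: 'd' vs 'c' => DIFFER
  Position 5: 'c' vs 'c' => same
  Position 6: 'a' vs 'e' => DIFFER
Positions that differ: 5

5


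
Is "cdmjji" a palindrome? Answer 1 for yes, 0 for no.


Input: cdmjji
Reversed: ijjmdc
  Compare pos 0 ('c') with pos 5 ('i'): MISMATCH
  Compare pos 1 ('d') with pos 4 ('j'): MISMATCH
  Compare pos 2 ('m') with pos 3 ('j'): MISMATCH
Result: not a palindrome

0


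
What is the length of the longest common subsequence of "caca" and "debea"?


LCS of "caca" and "debea"
DP table:
           d    e    b    e    a
      0    0    0    0    0    0
  c   0    0    0    0    0    0
  a   0    0    0    0    0    1
  c   0    0    0    0    0    1
  a   0    0    0    0    0    1
LCS length = dp[4][5] = 1

1


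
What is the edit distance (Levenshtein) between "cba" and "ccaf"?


Computing edit distance: "cba" -> "ccaf"
DP table:
           c    c    a    f
      0    1    2    3    4
  c   1    0    1    2    3
  b   2    1    1    2    3
  a   3    2    2    1    2
Edit distance = dp[3][4] = 2

2


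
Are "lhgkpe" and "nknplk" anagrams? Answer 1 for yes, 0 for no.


Strings: "lhgkpe", "nknplk"
Sorted first:  eghklp
Sorted second: kklnnp
Differ at position 0: 'e' vs 'k' => not anagrams

0


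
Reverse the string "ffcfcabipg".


Input: ffcfcabipg
Reading characters right to left:
  Position 9: 'g'
  Position 8: 'p'
  Position 7: 'i'
  Position 6: 'b'
  Position 5: 'a'
  Position 4: 'c'
  Position 3: 'f'
  Position 2: 'c'
  Position 1: 'f'
  Position 0: 'f'
Reversed: gpibacfcff

gpibacfcff


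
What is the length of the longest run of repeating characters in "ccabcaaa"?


Input: "ccabcaaa"
Scanning for longest run:
  Position 1 ('c'): continues run of 'c', length=2
  Position 2 ('a'): new char, reset run to 1
  Position 3 ('b'): new char, reset run to 1
  Position 4 ('c'): new char, reset run to 1
  Position 5 ('a'): new char, reset run to 1
  Position 6 ('a'): continues run of 'a', length=2
  Position 7 ('a'): continues run of 'a', length=3
Longest run: 'a' with length 3

3


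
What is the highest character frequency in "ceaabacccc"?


Input: ceaabacccc
Character counts:
  'a': 3
  'b': 1
  'c': 5
  'e': 1
Maximum frequency: 5

5


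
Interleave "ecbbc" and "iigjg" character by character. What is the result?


Interleaving "ecbbc" and "iigjg":
  Position 0: 'e' from first, 'i' from second => "ei"
  Position 1: 'c' from first, 'i' from second => "ci"
  Position 2: 'b' from first, 'g' from second => "bg"
  Position 3: 'b' from first, 'j' from second => "bj"
  Position 4: 'c' from first, 'g' from second => "cg"
Result: eicibgbjcg

eicibgbjcg


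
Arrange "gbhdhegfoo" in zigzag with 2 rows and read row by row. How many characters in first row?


Zigzag "gbhdhegfoo" into 2 rows:
Placing characters:
  'g' => row 0
  'b' => row 1
  'h' => row 0
  'd' => row 1
  'h' => row 0
  'e' => row 1
  'g' => row 0
  'f' => row 1
  'o' => row 0
  'o' => row 1
Rows:
  Row 0: "ghhgo"
  Row 1: "bdefo"
First row length: 5

5


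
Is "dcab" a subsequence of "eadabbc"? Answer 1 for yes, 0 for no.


Check if "dcab" is a subsequence of "eadabbc"
Greedy scan:
  Position 0 ('e'): no match needed
  Position 1 ('a'): no match needed
  Position 2 ('d'): matches sub[0] = 'd'
  Position 3 ('a'): no match needed
  Position 4 ('b'): no match needed
  Position 5 ('b'): no match needed
  Position 6 ('c'): matches sub[1] = 'c'
Only matched 2/4 characters => not a subsequence

0


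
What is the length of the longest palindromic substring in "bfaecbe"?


Input: "bfaecbe"
Checking substrings for palindromes:
  No multi-char palindromic substrings found
Longest palindromic substring: "b" with length 1

1


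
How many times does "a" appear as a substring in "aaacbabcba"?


Searching for "a" in "aaacbabcba"
Scanning each position:
  Position 0: "a" => MATCH
  Position 1: "a" => MATCH
  Position 2: "a" => MATCH
  Position 3: "c" => no
  Position 4: "b" => no
  Position 5: "a" => MATCH
  Position 6: "b" => no
  Position 7: "c" => no
  Position 8: "b" => no
  Position 9: "a" => MATCH
Total occurrences: 5

5


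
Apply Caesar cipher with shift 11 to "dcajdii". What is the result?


Caesar cipher: shift "dcajdii" by 11
  'd' (pos 3) + 11 = pos 14 = 'o'
  'c' (pos 2) + 11 = pos 13 = 'n'
  'a' (pos 0) + 11 = pos 11 = 'l'
  'j' (pos 9) + 11 = pos 20 = 'u'
  'd' (pos 3) + 11 = pos 14 = 'o'
  'i' (pos 8) + 11 = pos 19 = 't'
  'i' (pos 8) + 11 = pos 19 = 't'
Result: onluott

onluott


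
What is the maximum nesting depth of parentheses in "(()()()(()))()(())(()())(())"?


Input: "(()()()(()))()(())(()())(())"
Tracking depth:
  Position 0 '(': depth becomes 1
  Position 1 '(': depth becomes 2
  Position 2 ')': depth becomes 1
  Position 3 '(': depth becomes 2
  Position 4 ')': depth becomes 1
  Position 5 '(': depth becomes 2
  Position 6 ')': depth becomes 1
  Position 7 '(': depth becomes 2
  Position 8 '(': depth becomes 3
  Position 9 ')': depth becomes 2
  Position 10 ')': depth becomes 1
  Position 11 ')': depth becomes 0
  Position 12 '(': depth becomes 1
  Position 13 ')': depth becomes 0
  Position 14 '(': depth becomes 1
  Position 15 '(': depth becomes 2
  Position 16 ')': depth becomes 1
  Position 17 ')': depth becomes 0
  Position 18 '(': depth becomes 1
  Position 19 '(': depth becomes 2
  Position 20 ')': depth becomes 1
  Position 21 '(': depth becomes 2
  Position 22 ')': depth becomes 1
  Position 23 ')': depth becomes 0
  Position 24 '(': depth becomes 1
  Position 25 '(': depth becomes 2
  Position 26 ')': depth becomes 1
  Position 27 ')': depth becomes 0
Maximum depth reached: 3

3


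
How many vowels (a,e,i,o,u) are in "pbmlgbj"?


Input: pbmlgbj
Checking each character:
  'p' at position 0: consonant
  'b' at position 1: consonant
  'm' at position 2: consonant
  'l' at position 3: consonant
  'g' at position 4: consonant
  'b' at position 5: consonant
  'j' at position 6: consonant
Total vowels: 0

0


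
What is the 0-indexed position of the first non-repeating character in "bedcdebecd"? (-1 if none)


Input: bedcdebecd
Character frequencies:
  'b': 2
  'c': 2
  'd': 3
  'e': 3
Scanning left to right for freq == 1:
  Position 0 ('b'): freq=2, skip
  Position 1 ('e'): freq=3, skip
  Position 2 ('d'): freq=3, skip
  Position 3 ('c'): freq=2, skip
  Position 4 ('d'): freq=3, skip
  Position 5 ('e'): freq=3, skip
  Position 6 ('b'): freq=2, skip
  Position 7 ('e'): freq=3, skip
  Position 8 ('c'): freq=2, skip
  Position 9 ('d'): freq=3, skip
  No unique character found => answer = -1

-1


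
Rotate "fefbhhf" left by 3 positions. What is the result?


Input: "fefbhhf", rotate left by 3
First 3 characters: "fef"
Remaining characters: "bhhf"
Concatenate remaining + first: "bhhf" + "fef" = "bhhffef"

bhhffef


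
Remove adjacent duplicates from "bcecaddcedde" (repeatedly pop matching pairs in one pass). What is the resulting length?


Input: bcecaddcedde
Stack-based adjacent duplicate removal:
  Read 'b': push. Stack: b
  Read 'c': push. Stack: bc
  Read 'e': push. Stack: bce
  Read 'c': push. Stack: bcec
  Read 'a': push. Stack: bceca
  Read 'd': push. Stack: bcecad
  Read 'd': matches stack top 'd' => pop. Stack: bceca
  Read 'c': push. Stack: bcecac
  Read 'e': push. Stack: bcecace
  Read 'd': push. Stack: bcecaced
  Read 'd': matches stack top 'd' => pop. Stack: bcecace
  Read 'e': matches stack top 'e' => pop. Stack: bcecac
Final stack: "bcecac" (length 6)

6


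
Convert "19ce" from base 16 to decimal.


Input: "19ce" in base 16
Positional expansion:
  Digit '1' (value 1) x 16^3 = 4096
  Digit '9' (value 9) x 16^2 = 2304
  Digit 'c' (value 12) x 16^1 = 192
  Digit 'e' (value 14) x 16^0 = 14
Sum = 6606

6606


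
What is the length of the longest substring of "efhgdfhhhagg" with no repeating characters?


Input: "efhgdfhhhagg"
Sliding window (track last position of each char):
  Position 0 ('e'): window [0,0] length 1 -- new best
  Position 1 ('f'): window [0,1] length 2 -- new best
  Position 2 ('h'): window [0,2] length 3 -- new best
  Position 3 ('g'): window [0,3] length 4 -- new best
  Position 4 ('d'): window [0,4] length 5 -- new best
  Position 5 ('f'): repeat (last at 1), move window start to 2
  Position 5 ('f'): window [2,5] length 4
  Position 6 ('h'): repeat (last at 2), move window start to 3
  Position 6 ('h'): window [3,6] length 4
  Position 7 ('h'): repeat (last at 6), move window start to 7
  Position 7 ('h'): window [7,7] length 1
  Position 8 ('h'): repeat (last at 7), move window start to 8
  Position 8 ('h'): window [8,8] length 1
  Position 9 ('a'): window [8,9] length 2
  Position 10 ('g'): window [8,10] length 3
  Position 11 ('g'): repeat (last at 10), move window start to 11
  Position 11 ('g'): window [11,11] length 1
Longest substring with no repeats: "efhgd" with length 5

5


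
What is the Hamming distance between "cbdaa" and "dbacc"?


Comparing "cbdaa" and "dbacc" position by position:
  Position 0: 'c' vs 'd' => differ
  Position 1: 'b' vs 'b' => same
  Position 2: 'd' vs 'a' => differ
  Position 3: 'a' vs 'c' => differ
  Position 4: 'a' vs 'c' => differ
Total differences (Hamming distance): 4

4


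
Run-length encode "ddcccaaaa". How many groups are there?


Input: ddcccaaaa
Scanning for consecutive runs:
  Group 1: 'd' x 2 (positions 0-1)
  Group 2: 'c' x 3 (positions 2-4)
  Group 3: 'a' x 4 (positions 5-8)
Total groups: 3

3


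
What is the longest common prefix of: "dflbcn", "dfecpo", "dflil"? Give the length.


Words: dflbcn, dfecpo, dflil
  Position 0: all 'd' => match
  Position 1: all 'f' => match
  Position 2: ('l', 'e', 'l') => mismatch, stop
LCP = "df" (length 2)

2


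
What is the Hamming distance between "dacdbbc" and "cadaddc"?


Comparing "dacdbbc" and "cadaddc" position by position:
  Position 0: 'd' vs 'c' => differ
  Position 1: 'a' vs 'a' => same
  Position 2: 'c' vs 'd' => differ
  Position 3: 'd' vs 'a' => differ
  Position 4: 'b' vs 'd' => differ
  Position 5: 'b' vs 'd' => differ
  Position 6: 'c' vs 'c' => same
Total differences (Hamming distance): 5

5


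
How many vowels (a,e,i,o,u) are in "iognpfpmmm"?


Input: iognpfpmmm
Checking each character:
  'i' at position 0: vowel (running total: 1)
  'o' at position 1: vowel (running total: 2)
  'g' at position 2: consonant
  'n' at position 3: consonant
  'p' at position 4: consonant
  'f' at position 5: consonant
  'p' at position 6: consonant
  'm' at position 7: consonant
  'm' at position 8: consonant
  'm' at position 9: consonant
Total vowels: 2

2


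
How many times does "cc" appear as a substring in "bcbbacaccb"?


Searching for "cc" in "bcbbacaccb"
Scanning each position:
  Position 0: "bc" => no
  Position 1: "cb" => no
  Position 2: "bb" => no
  Position 3: "ba" => no
  Position 4: "ac" => no
  Position 5: "ca" => no
  Position 6: "ac" => no
  Position 7: "cc" => MATCH
  Position 8: "cb" => no
Total occurrences: 1

1


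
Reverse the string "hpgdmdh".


Input: hpgdmdh
Reading characters right to left:
  Position 6: 'h'
  Position 5: 'd'
  Position 4: 'm'
  Position 3: 'd'
  Position 2: 'g'
  Position 1: 'p'
  Position 0: 'h'
Reversed: hdmdgph

hdmdgph


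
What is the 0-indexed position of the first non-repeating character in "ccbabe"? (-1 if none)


Input: ccbabe
Character frequencies:
  'a': 1
  'b': 2
  'c': 2
  'e': 1
Scanning left to right for freq == 1:
  Position 0 ('c'): freq=2, skip
  Position 1 ('c'): freq=2, skip
  Position 2 ('b'): freq=2, skip
  Position 3 ('a'): unique! => answer = 3

3


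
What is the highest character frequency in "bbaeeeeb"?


Input: bbaeeeeb
Character counts:
  'a': 1
  'b': 3
  'e': 4
Maximum frequency: 4

4


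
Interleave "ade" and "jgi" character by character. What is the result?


Interleaving "ade" and "jgi":
  Position 0: 'a' from first, 'j' from second => "aj"
  Position 1: 'd' from first, 'g' from second => "dg"
  Position 2: 'e' from first, 'i' from second => "ei"
Result: ajdgei

ajdgei


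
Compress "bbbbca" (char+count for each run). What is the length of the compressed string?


Input: bbbbca
Runs:
  'b' x 4 => "b4"
  'c' x 1 => "c1"
  'a' x 1 => "a1"
Compressed: "b4c1a1"
Compressed length: 6

6


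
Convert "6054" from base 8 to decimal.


Input: "6054" in base 8
Positional expansion:
  Digit '6' (value 6) x 8^3 = 3072
  Digit '0' (value 0) x 8^2 = 0
  Digit '5' (value 5) x 8^1 = 40
  Digit '4' (value 4) x 8^0 = 4
Sum = 3116

3116


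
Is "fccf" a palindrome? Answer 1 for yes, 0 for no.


Input: fccf
Reversed: fccf
  Compare pos 0 ('f') with pos 3 ('f'): match
  Compare pos 1 ('c') with pos 2 ('c'): match
Result: palindrome

1


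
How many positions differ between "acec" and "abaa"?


Comparing "acec" and "abaa" position by position:
  Position 0: 'a' vs 'a' => same
  Position 1: 'c' vs 'b' => DIFFER
  Position 2: 'e' vs 'a' => DIFFER
  Position 3: 'c' vs 'a' => DIFFER
Positions that differ: 3

3


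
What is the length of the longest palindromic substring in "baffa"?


Input: "baffa"
Checking substrings for palindromes:
  [1:5] "affa" (len 4) => palindrome
  [2:4] "ff" (len 2) => palindrome
Longest palindromic substring: "affa" with length 4

4


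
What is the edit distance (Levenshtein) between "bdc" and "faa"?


Computing edit distance: "bdc" -> "faa"
DP table:
           f    a    a
      0    1    2    3
  b   1    1    2    3
  d   2    2    2    3
  c   3    3    3    3
Edit distance = dp[3][3] = 3

3


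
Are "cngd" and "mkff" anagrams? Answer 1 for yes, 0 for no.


Strings: "cngd", "mkff"
Sorted first:  cdgn
Sorted second: ffkm
Differ at position 0: 'c' vs 'f' => not anagrams

0


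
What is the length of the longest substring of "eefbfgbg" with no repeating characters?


Input: "eefbfgbg"
Sliding window (track last position of each char):
  Position 0 ('e'): window [0,0] length 1 -- new best
  Position 1 ('e'): repeat (last at 0), move window start to 1
  Position 1 ('e'): window [1,1] length 1
  Position 2 ('f'): window [1,2] length 2 -- new best
  Position 3 ('b'): window [1,3] length 3 -- new best
  Position 4 ('f'): repeat (last at 2), move window start to 3
  Position 4 ('f'): window [3,4] length 2
  Position 5 ('g'): window [3,5] length 3
  Position 6 ('b'): repeat (last at 3), move window start to 4
  Position 6 ('b'): window [4,6] length 3
  Position 7 ('g'): repeat (last at 5), move window start to 6
  Position 7 ('g'): window [6,7] length 2
Longest substring with no repeats: "efb" with length 3

3


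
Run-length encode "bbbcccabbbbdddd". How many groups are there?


Input: bbbcccabbbbdddd
Scanning for consecutive runs:
  Group 1: 'b' x 3 (positions 0-2)
  Group 2: 'c' x 3 (positions 3-5)
  Group 3: 'a' x 1 (positions 6-6)
  Group 4: 'b' x 4 (positions 7-10)
  Group 5: 'd' x 4 (positions 11-14)
Total groups: 5

5


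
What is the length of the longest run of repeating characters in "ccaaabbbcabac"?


Input: "ccaaabbbcabac"
Scanning for longest run:
  Position 1 ('c'): continues run of 'c', length=2
  Position 2 ('a'): new char, reset run to 1
  Position 3 ('a'): continues run of 'a', length=2
  Position 4 ('a'): continues run of 'a', length=3
  Position 5 ('b'): new char, reset run to 1
  Position 6 ('b'): continues run of 'b', length=2
  Position 7 ('b'): continues run of 'b', length=3
  Position 8 ('c'): new char, reset run to 1
  Position 9 ('a'): new char, reset run to 1
  Position 10 ('b'): new char, reset run to 1
  Position 11 ('a'): new char, reset run to 1
  Position 12 ('c'): new char, reset run to 1
Longest run: 'a' with length 3

3


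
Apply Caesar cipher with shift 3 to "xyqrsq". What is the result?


Caesar cipher: shift "xyqrsq" by 3
  'x' (pos 23) + 3 = pos 0 = 'a'
  'y' (pos 24) + 3 = pos 1 = 'b'
  'q' (pos 16) + 3 = pos 19 = 't'
  'r' (pos 17) + 3 = pos 20 = 'u'
  's' (pos 18) + 3 = pos 21 = 'v'
  'q' (pos 16) + 3 = pos 19 = 't'
Result: abtuvt

abtuvt


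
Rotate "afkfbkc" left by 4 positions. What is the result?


Input: "afkfbkc", rotate left by 4
First 4 characters: "afkf"
Remaining characters: "bkc"
Concatenate remaining + first: "bkc" + "afkf" = "bkcafkf"

bkcafkf


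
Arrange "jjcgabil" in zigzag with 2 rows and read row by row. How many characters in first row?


Zigzag "jjcgabil" into 2 rows:
Placing characters:
  'j' => row 0
  'j' => row 1
  'c' => row 0
  'g' => row 1
  'a' => row 0
  'b' => row 1
  'i' => row 0
  'l' => row 1
Rows:
  Row 0: "jcai"
  Row 1: "jgbl"
First row length: 4

4


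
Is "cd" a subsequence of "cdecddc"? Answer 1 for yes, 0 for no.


Check if "cd" is a subsequence of "cdecddc"
Greedy scan:
  Position 0 ('c'): matches sub[0] = 'c'
  Position 1 ('d'): matches sub[1] = 'd'
  Position 2 ('e'): no match needed
  Position 3 ('c'): no match needed
  Position 4 ('d'): no match needed
  Position 5 ('d'): no match needed
  Position 6 ('c'): no match needed
All 2 characters matched => is a subsequence

1


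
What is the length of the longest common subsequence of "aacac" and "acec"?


LCS of "aacac" and "acec"
DP table:
           a    c    e    c
      0    0    0    0    0
  a   0    1    1    1    1
  a   0    1    1    1    1
  c   0    1    2    2    2
  a   0    1    2    2    2
  c   0    1    2    2    3
LCS length = dp[5][4] = 3

3


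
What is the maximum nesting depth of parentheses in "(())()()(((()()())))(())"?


Input: "(())()()(((()()())))(())"
Tracking depth:
  Position 0 '(': depth becomes 1
  Position 1 '(': depth becomes 2
  Position 2 ')': depth becomes 1
  Position 3 ')': depth becomes 0
  Position 4 '(': depth becomes 1
  Position 5 ')': depth becomes 0
  Position 6 '(': depth becomes 1
  Position 7 ')': depth becomes 0
  Position 8 '(': depth becomes 1
  Position 9 '(': depth becomes 2
  Position 10 '(': depth becomes 3
  Position 11 '(': depth becomes 4
  Position 12 ')': depth becomes 3
  Position 13 '(': depth becomes 4
  Position 14 ')': depth becomes 3
  Position 15 '(': depth becomes 4
  Position 16 ')': depth becomes 3
  Position 17 ')': depth becomes 2
  Position 18 ')': depth becomes 1
  Position 19 ')': depth becomes 0
  Position 20 '(': depth becomes 1
  Position 21 '(': depth becomes 2
  Position 22 ')': depth becomes 1
  Position 23 ')': depth becomes 0
Maximum depth reached: 4

4


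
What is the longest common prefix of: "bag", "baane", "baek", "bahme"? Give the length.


Words: bag, baane, baek, bahme
  Position 0: all 'b' => match
  Position 1: all 'a' => match
  Position 2: ('g', 'a', 'e', 'h') => mismatch, stop
LCP = "ba" (length 2)

2


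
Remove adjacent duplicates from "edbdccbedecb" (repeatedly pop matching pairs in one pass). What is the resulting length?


Input: edbdccbedecb
Stack-based adjacent duplicate removal:
  Read 'e': push. Stack: e
  Read 'd': push. Stack: ed
  Read 'b': push. Stack: edb
  Read 'd': push. Stack: edbd
  Read 'c': push. Stack: edbdc
  Read 'c': matches stack top 'c' => pop. Stack: edbd
  Read 'b': push. Stack: edbdb
  Read 'e': push. Stack: edbdbe
  Read 'd': push. Stack: edbdbed
  Read 'e': push. Stack: edbdbede
  Read 'c': push. Stack: edbdbedec
  Read 'b': push. Stack: edbdbedecb
Final stack: "edbdbedecb" (length 10)

10


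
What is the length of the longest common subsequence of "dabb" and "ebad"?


LCS of "dabb" and "ebad"
DP table:
           e    b    a    d
      0    0    0    0    0
  d   0    0    0    0    1
  a   0    0    0    1    1
  b   0    0    1    1    1
  b   0    0    1    1    1
LCS length = dp[4][4] = 1

1


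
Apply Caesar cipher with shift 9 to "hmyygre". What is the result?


Caesar cipher: shift "hmyygre" by 9
  'h' (pos 7) + 9 = pos 16 = 'q'
  'm' (pos 12) + 9 = pos 21 = 'v'
  'y' (pos 24) + 9 = pos 7 = 'h'
  'y' (pos 24) + 9 = pos 7 = 'h'
  'g' (pos 6) + 9 = pos 15 = 'p'
  'r' (pos 17) + 9 = pos 0 = 'a'
  'e' (pos 4) + 9 = pos 13 = 'n'
Result: qvhhpan

qvhhpan


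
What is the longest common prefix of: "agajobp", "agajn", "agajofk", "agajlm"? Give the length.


Words: agajobp, agajn, agajofk, agajlm
  Position 0: all 'a' => match
  Position 1: all 'g' => match
  Position 2: all 'a' => match
  Position 3: all 'j' => match
  Position 4: ('o', 'n', 'o', 'l') => mismatch, stop
LCP = "agaj" (length 4)

4


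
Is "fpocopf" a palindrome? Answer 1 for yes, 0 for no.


Input: fpocopf
Reversed: fpocopf
  Compare pos 0 ('f') with pos 6 ('f'): match
  Compare pos 1 ('p') with pos 5 ('p'): match
  Compare pos 2 ('o') with pos 4 ('o'): match
Result: palindrome

1


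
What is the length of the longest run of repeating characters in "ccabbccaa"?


Input: "ccabbccaa"
Scanning for longest run:
  Position 1 ('c'): continues run of 'c', length=2
  Position 2 ('a'): new char, reset run to 1
  Position 3 ('b'): new char, reset run to 1
  Position 4 ('b'): continues run of 'b', length=2
  Position 5 ('c'): new char, reset run to 1
  Position 6 ('c'): continues run of 'c', length=2
  Position 7 ('a'): new char, reset run to 1
  Position 8 ('a'): continues run of 'a', length=2
Longest run: 'c' with length 2

2


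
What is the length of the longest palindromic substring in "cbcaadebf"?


Input: "cbcaadebf"
Checking substrings for palindromes:
  [0:3] "cbc" (len 3) => palindrome
  [3:5] "aa" (len 2) => palindrome
Longest palindromic substring: "cbc" with length 3

3


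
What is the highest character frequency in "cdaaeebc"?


Input: cdaaeebc
Character counts:
  'a': 2
  'b': 1
  'c': 2
  'd': 1
  'e': 2
Maximum frequency: 2

2


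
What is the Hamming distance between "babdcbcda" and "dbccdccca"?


Comparing "babdcbcda" and "dbccdccca" position by position:
  Position 0: 'b' vs 'd' => differ
  Position 1: 'a' vs 'b' => differ
  Position 2: 'b' vs 'c' => differ
  Position 3: 'd' vs 'c' => differ
  Position 4: 'c' vs 'd' => differ
  Position 5: 'b' vs 'c' => differ
  Position 6: 'c' vs 'c' => same
  Position 7: 'd' vs 'c' => differ
  Position 8: 'a' vs 'a' => same
Total differences (Hamming distance): 7

7


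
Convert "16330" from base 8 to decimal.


Input: "16330" in base 8
Positional expansion:
  Digit '1' (value 1) x 8^4 = 4096
  Digit '6' (value 6) x 8^3 = 3072
  Digit '3' (value 3) x 8^2 = 192
  Digit '3' (value 3) x 8^1 = 24
  Digit '0' (value 0) x 8^0 = 0
Sum = 7384

7384


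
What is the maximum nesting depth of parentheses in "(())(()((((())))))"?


Input: "(())(()((((())))))"
Tracking depth:
  Position 0 '(': depth becomes 1
  Position 1 '(': depth becomes 2
  Position 2 ')': depth becomes 1
  Position 3 ')': depth becomes 0
  Position 4 '(': depth becomes 1
  Position 5 '(': depth becomes 2
  Position 6 ')': depth becomes 1
  Position 7 '(': depth becomes 2
  Position 8 '(': depth becomes 3
  Position 9 '(': depth becomes 4
  Position 10 '(': depth becomes 5
  Position 11 '(': depth becomes 6
  Position 12 ')': depth becomes 5
  Position 13 ')': depth becomes 4
  Position 14 ')': depth becomes 3
  Position 15 ')': depth becomes 2
  Position 16 ')': depth becomes 1
  Position 17 ')': depth becomes 0
Maximum depth reached: 6

6


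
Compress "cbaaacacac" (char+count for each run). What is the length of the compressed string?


Input: cbaaacacac
Runs:
  'c' x 1 => "c1"
  'b' x 1 => "b1"
  'a' x 3 => "a3"
  'c' x 1 => "c1"
  'a' x 1 => "a1"
  'c' x 1 => "c1"
  'a' x 1 => "a1"
  'c' x 1 => "c1"
Compressed: "c1b1a3c1a1c1a1c1"
Compressed length: 16

16


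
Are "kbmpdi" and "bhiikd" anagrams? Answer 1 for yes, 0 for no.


Strings: "kbmpdi", "bhiikd"
Sorted first:  bdikmp
Sorted second: bdhiik
Differ at position 2: 'i' vs 'h' => not anagrams

0


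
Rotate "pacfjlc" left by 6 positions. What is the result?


Input: "pacfjlc", rotate left by 6
First 6 characters: "pacfjl"
Remaining characters: "c"
Concatenate remaining + first: "c" + "pacfjl" = "cpacfjl"

cpacfjl


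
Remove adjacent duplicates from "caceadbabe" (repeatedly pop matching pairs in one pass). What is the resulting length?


Input: caceadbabe
Stack-based adjacent duplicate removal:
  Read 'c': push. Stack: c
  Read 'a': push. Stack: ca
  Read 'c': push. Stack: cac
  Read 'e': push. Stack: cace
  Read 'a': push. Stack: cacea
  Read 'd': push. Stack: cacead
  Read 'b': push. Stack: caceadb
  Read 'a': push. Stack: caceadba
  Read 'b': push. Stack: caceadbab
  Read 'e': push. Stack: caceadbabe
Final stack: "caceadbabe" (length 10)

10


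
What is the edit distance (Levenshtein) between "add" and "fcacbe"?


Computing edit distance: "add" -> "fcacbe"
DP table:
           f    c    a    c    b    e
      0    1    2    3    4    5    6
  a   1    1    2    2    3    4    5
  d   2    2    2    3    3    4    5
  d   3    3    3    3    4    4    5
Edit distance = dp[3][6] = 5

5


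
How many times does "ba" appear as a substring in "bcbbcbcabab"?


Searching for "ba" in "bcbbcbcabab"
Scanning each position:
  Position 0: "bc" => no
  Position 1: "cb" => no
  Position 2: "bb" => no
  Position 3: "bc" => no
  Position 4: "cb" => no
  Position 5: "bc" => no
  Position 6: "ca" => no
  Position 7: "ab" => no
  Position 8: "ba" => MATCH
  Position 9: "ab" => no
Total occurrences: 1

1


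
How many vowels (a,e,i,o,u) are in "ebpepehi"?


Input: ebpepehi
Checking each character:
  'e' at position 0: vowel (running total: 1)
  'b' at position 1: consonant
  'p' at position 2: consonant
  'e' at position 3: vowel (running total: 2)
  'p' at position 4: consonant
  'e' at position 5: vowel (running total: 3)
  'h' at position 6: consonant
  'i' at position 7: vowel (running total: 4)
Total vowels: 4

4


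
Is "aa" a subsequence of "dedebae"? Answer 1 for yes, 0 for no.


Check if "aa" is a subsequence of "dedebae"
Greedy scan:
  Position 0 ('d'): no match needed
  Position 1 ('e'): no match needed
  Position 2 ('d'): no match needed
  Position 3 ('e'): no match needed
  Position 4 ('b'): no match needed
  Position 5 ('a'): matches sub[0] = 'a'
  Position 6 ('e'): no match needed
Only matched 1/2 characters => not a subsequence

0


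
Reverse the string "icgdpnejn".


Input: icgdpnejn
Reading characters right to left:
  Position 8: 'n'
  Position 7: 'j'
  Position 6: 'e'
  Position 5: 'n'
  Position 4: 'p'
  Position 3: 'd'
  Position 2: 'g'
  Position 1: 'c'
  Position 0: 'i'
Reversed: njenpdgci

njenpdgci


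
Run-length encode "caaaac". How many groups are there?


Input: caaaac
Scanning for consecutive runs:
  Group 1: 'c' x 1 (positions 0-0)
  Group 2: 'a' x 4 (positions 1-4)
  Group 3: 'c' x 1 (positions 5-5)
Total groups: 3

3


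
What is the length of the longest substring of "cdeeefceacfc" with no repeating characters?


Input: "cdeeefceacfc"
Sliding window (track last position of each char):
  Position 0 ('c'): window [0,0] length 1 -- new best
  Position 1 ('d'): window [0,1] length 2 -- new best
  Position 2 ('e'): window [0,2] length 3 -- new best
  Position 3 ('e'): repeat (last at 2), move window start to 3
  Position 3 ('e'): window [3,3] length 1
  Position 4 ('e'): repeat (last at 3), move window start to 4
  Position 4 ('e'): window [4,4] length 1
  Position 5 ('f'): window [4,5] length 2
  Position 6 ('c'): window [4,6] length 3
  Position 7 ('e'): repeat (last at 4), move window start to 5
  Position 7 ('e'): window [5,7] length 3
  Position 8 ('a'): window [5,8] length 4 -- new best
  Position 9 ('c'): repeat (last at 6), move window start to 7
  Position 9 ('c'): window [7,9] length 3
  Position 10 ('f'): window [7,10] length 4
  Position 11 ('c'): repeat (last at 9), move window start to 10
  Position 11 ('c'): window [10,11] length 2
Longest substring with no repeats: "fcea" with length 4

4


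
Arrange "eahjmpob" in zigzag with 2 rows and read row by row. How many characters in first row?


Zigzag "eahjmpob" into 2 rows:
Placing characters:
  'e' => row 0
  'a' => row 1
  'h' => row 0
  'j' => row 1
  'm' => row 0
  'p' => row 1
  'o' => row 0
  'b' => row 1
Rows:
  Row 0: "ehmo"
  Row 1: "ajpb"
First row length: 4

4


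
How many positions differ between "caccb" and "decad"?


Comparing "caccb" and "decad" position by position:
  Position 0: 'c' vs 'd' => DIFFER
  Position 1: 'a' vs 'e' => DIFFER
  Position 2: 'c' vs 'c' => same
  Position 3: 'c' vs 'a' => DIFFER
  Position 4: 'b' vs 'd' => DIFFER
Positions that differ: 4

4


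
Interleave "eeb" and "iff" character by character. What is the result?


Interleaving "eeb" and "iff":
  Position 0: 'e' from first, 'i' from second => "ei"
  Position 1: 'e' from first, 'f' from second => "ef"
  Position 2: 'b' from first, 'f' from second => "bf"
Result: eiefbf

eiefbf


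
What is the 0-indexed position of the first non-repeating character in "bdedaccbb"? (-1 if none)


Input: bdedaccbb
Character frequencies:
  'a': 1
  'b': 3
  'c': 2
  'd': 2
  'e': 1
Scanning left to right for freq == 1:
  Position 0 ('b'): freq=3, skip
  Position 1 ('d'): freq=2, skip
  Position 2 ('e'): unique! => answer = 2

2


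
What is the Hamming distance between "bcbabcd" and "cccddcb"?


Comparing "bcbabcd" and "cccddcb" position by position:
  Position 0: 'b' vs 'c' => differ
  Position 1: 'c' vs 'c' => same
  Position 2: 'b' vs 'c' => differ
  Position 3: 'a' vs 'd' => differ
  Position 4: 'b' vs 'd' => differ
  Position 5: 'c' vs 'c' => same
  Position 6: 'd' vs 'b' => differ
Total differences (Hamming distance): 5

5


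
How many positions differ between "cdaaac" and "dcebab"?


Comparing "cdaaac" and "dcebab" position by position:
  Position 0: 'c' vs 'd' => DIFFER
  Position 1: 'd' vs 'c' => DIFFER
  Position 2: 'a' vs 'e' => DIFFER
  Position 3: 'a' vs 'b' => DIFFER
  Position 4: 'a' vs 'a' => same
  Position 5: 'c' vs 'b' => DIFFER
Positions that differ: 5

5


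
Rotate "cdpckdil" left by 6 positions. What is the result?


Input: "cdpckdil", rotate left by 6
First 6 characters: "cdpckd"
Remaining characters: "il"
Concatenate remaining + first: "il" + "cdpckd" = "ilcdpckd"

ilcdpckd


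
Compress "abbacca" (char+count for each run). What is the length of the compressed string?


Input: abbacca
Runs:
  'a' x 1 => "a1"
  'b' x 2 => "b2"
  'a' x 1 => "a1"
  'c' x 2 => "c2"
  'a' x 1 => "a1"
Compressed: "a1b2a1c2a1"
Compressed length: 10

10


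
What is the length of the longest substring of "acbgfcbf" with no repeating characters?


Input: "acbgfcbf"
Sliding window (track last position of each char):
  Position 0 ('a'): window [0,0] length 1 -- new best
  Position 1 ('c'): window [0,1] length 2 -- new best
  Position 2 ('b'): window [0,2] length 3 -- new best
  Position 3 ('g'): window [0,3] length 4 -- new best
  Position 4 ('f'): window [0,4] length 5 -- new best
  Position 5 ('c'): repeat (last at 1), move window start to 2
  Position 5 ('c'): window [2,5] length 4
  Position 6 ('b'): repeat (last at 2), move window start to 3
  Position 6 ('b'): window [3,6] length 4
  Position 7 ('f'): repeat (last at 4), move window start to 5
  Position 7 ('f'): window [5,7] length 3
Longest substring with no repeats: "acbgf" with length 5

5


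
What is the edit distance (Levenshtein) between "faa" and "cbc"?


Computing edit distance: "faa" -> "cbc"
DP table:
           c    b    c
      0    1    2    3
  f   1    1    2    3
  a   2    2    2    3
  a   3    3    3    3
Edit distance = dp[3][3] = 3

3


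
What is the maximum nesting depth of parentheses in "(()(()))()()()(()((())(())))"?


Input: "(()(()))()()()(()((())(())))"
Tracking depth:
  Position 0 '(': depth becomes 1
  Position 1 '(': depth becomes 2
  Position 2 ')': depth becomes 1
  Position 3 '(': depth becomes 2
  Position 4 '(': depth becomes 3
  Position 5 ')': depth becomes 2
  Position 6 ')': depth becomes 1
  Position 7 ')': depth becomes 0
  Position 8 '(': depth becomes 1
  Position 9 ')': depth becomes 0
  Position 10 '(': depth becomes 1
  Position 11 ')': depth becomes 0
  Position 12 '(': depth becomes 1
  Position 13 ')': depth becomes 0
  Position 14 '(': depth becomes 1
  Position 15 '(': depth becomes 2
  Position 16 ')': depth becomes 1
  Position 17 '(': depth becomes 2
  Position 18 '(': depth becomes 3
  Position 19 '(': depth becomes 4
  Position 20 ')': depth becomes 3
  Position 21 ')': depth becomes 2
  Position 22 '(': depth becomes 3
  Position 23 '(': depth becomes 4
  Position 24 ')': depth becomes 3
  Position 25 ')': depth becomes 2
  Position 26 ')': depth becomes 1
  Position 27 ')': depth becomes 0
Maximum depth reached: 4

4


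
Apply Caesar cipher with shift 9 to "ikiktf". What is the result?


Caesar cipher: shift "ikiktf" by 9
  'i' (pos 8) + 9 = pos 17 = 'r'
  'k' (pos 10) + 9 = pos 19 = 't'
  'i' (pos 8) + 9 = pos 17 = 'r'
  'k' (pos 10) + 9 = pos 19 = 't'
  't' (pos 19) + 9 = pos 2 = 'c'
  'f' (pos 5) + 9 = pos 14 = 'o'
Result: rtrtco

rtrtco


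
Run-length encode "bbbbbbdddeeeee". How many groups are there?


Input: bbbbbbdddeeeee
Scanning for consecutive runs:
  Group 1: 'b' x 6 (positions 0-5)
  Group 2: 'd' x 3 (positions 6-8)
  Group 3: 'e' x 5 (positions 9-13)
Total groups: 3

3


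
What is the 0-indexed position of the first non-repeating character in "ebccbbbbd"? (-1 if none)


Input: ebccbbbbd
Character frequencies:
  'b': 5
  'c': 2
  'd': 1
  'e': 1
Scanning left to right for freq == 1:
  Position 0 ('e'): unique! => answer = 0

0


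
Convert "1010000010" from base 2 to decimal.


Input: "1010000010" in base 2
Positional expansion:
  Digit '1' (value 1) x 2^9 = 512
  Digit '0' (value 0) x 2^8 = 0
  Digit '1' (value 1) x 2^7 = 128
  Digit '0' (value 0) x 2^6 = 0
  Digit '0' (value 0) x 2^5 = 0
  Digit '0' (value 0) x 2^4 = 0
  Digit '0' (value 0) x 2^3 = 0
  Digit '0' (value 0) x 2^2 = 0
  Digit '1' (value 1) x 2^1 = 2
  Digit '0' (value 0) x 2^0 = 0
Sum = 642

642


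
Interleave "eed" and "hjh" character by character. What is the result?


Interleaving "eed" and "hjh":
  Position 0: 'e' from first, 'h' from second => "eh"
  Position 1: 'e' from first, 'j' from second => "ej"
  Position 2: 'd' from first, 'h' from second => "dh"
Result: ehejdh

ehejdh
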